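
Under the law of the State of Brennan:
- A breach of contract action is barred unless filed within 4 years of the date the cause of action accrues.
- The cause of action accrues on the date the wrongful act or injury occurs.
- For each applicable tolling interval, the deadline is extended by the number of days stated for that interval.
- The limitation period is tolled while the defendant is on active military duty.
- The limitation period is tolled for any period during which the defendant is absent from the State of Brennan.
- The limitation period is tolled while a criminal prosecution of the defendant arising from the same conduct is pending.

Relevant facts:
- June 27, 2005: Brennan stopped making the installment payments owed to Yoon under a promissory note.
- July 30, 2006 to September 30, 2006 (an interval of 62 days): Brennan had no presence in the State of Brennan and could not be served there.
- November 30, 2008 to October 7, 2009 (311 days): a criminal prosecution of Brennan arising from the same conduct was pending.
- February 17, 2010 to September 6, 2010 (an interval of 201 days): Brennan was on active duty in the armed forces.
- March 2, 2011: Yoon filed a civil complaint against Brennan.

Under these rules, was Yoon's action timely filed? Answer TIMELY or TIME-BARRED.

TIME-BARRED

The cause of action accrued on June 27, 2005, the date of the act.
4 years from June 27, 2005 is June 27, 2009.
The defendant's absence from the jurisdiction from July 30, 2006 to September 30, 2006 tolled the period for 62 days, extending the deadline to August 28, 2009.
The period was tolled for 311 days by the pending criminal prosecution (November 30, 2008 to October 7, 2009), pushing the deadline to July 5, 2010.
The period was tolled for 201 days by the defendant's active military service (February 17, 2010 to September 6, 2010), pushing the deadline to January 22, 2011.
Yoon filed on March 2, 2011, after the January 22, 2011 deadline, so the action is time-barred.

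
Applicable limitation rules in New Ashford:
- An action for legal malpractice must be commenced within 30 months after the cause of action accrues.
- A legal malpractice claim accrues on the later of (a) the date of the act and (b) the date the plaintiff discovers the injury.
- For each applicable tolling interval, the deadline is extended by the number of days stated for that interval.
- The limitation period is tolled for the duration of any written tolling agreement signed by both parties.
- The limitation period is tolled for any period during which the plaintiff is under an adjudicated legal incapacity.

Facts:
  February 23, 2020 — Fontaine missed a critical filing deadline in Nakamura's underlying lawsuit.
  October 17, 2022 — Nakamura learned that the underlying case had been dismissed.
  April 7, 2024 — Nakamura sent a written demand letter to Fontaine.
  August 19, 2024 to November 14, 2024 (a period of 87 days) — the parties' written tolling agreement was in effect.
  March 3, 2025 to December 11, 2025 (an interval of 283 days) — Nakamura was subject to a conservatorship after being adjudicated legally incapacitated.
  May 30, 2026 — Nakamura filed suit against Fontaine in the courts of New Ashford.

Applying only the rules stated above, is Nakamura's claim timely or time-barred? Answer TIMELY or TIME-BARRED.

TIME-BARRED

Taking the later of the act (February 23, 2020) and discovery (October 17, 2022), the claim accrued on October 17, 2022.
30 months from October 17, 2022 is April 17, 2025.
The period was tolled for 87 days by the written tolling agreement (August 19, 2024 to November 14, 2024), pushing the deadline to July 13, 2025.
The plaintiff's legal incapacity from March 3, 2025 to December 11, 2025 tolled the period for 283 days, extending the deadline to April 22, 2026.
None of the other events listed affects the running of the period under the stated rules.
Nakamura filed on May 30, 2026, after the April 22, 2026 deadline, so the action is time-barred.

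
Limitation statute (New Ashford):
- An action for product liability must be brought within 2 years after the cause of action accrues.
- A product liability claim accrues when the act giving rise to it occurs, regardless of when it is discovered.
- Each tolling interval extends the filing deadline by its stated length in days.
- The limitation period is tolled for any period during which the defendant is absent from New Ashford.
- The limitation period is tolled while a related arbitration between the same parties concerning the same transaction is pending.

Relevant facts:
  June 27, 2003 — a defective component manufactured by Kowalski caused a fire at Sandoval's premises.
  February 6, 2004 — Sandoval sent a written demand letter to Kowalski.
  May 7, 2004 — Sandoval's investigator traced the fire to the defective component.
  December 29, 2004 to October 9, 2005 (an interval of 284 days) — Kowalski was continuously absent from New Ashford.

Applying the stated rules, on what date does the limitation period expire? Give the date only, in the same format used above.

April 7, 2006

Accrual is governed by the date of the act, so the period began to run on June 27, 2003; the later discovery on May 7, 2004 is irrelevant under the stated rule.
Adding the 2 years base period to June 27, 2003 gives a deadline of June 27, 2005, before any tolling.
The defendant's absence from the jurisdiction from December 29, 2004 to October 9, 2005 tolled the period for 284 days, extending the deadline to April 7, 2006.
None of the other events listed affects the running of the period under the stated rules.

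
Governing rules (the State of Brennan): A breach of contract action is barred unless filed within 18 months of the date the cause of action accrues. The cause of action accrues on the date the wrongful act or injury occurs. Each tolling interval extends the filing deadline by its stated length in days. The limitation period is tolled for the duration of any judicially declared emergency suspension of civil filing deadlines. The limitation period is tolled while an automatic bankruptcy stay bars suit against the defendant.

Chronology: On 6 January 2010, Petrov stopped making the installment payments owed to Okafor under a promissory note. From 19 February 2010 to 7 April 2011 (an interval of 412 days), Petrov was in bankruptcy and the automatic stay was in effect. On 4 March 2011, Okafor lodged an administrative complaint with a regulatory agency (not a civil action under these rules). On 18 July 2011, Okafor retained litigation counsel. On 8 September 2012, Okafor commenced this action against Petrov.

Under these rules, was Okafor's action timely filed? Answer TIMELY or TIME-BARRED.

TIME-BARRED

The claim accrued on 6 January 2010, when the wrongful act occurred.
Adding the 18 months base period to 6 January 2010 gives a deadline of 6 July 2011, before any tolling.
Because the automatic bankruptcy stay ran from 19 February 2010 to 7 April 2011, the deadline is extended by 412 days to 21 August 2012.
None of the other events listed affects the running of the period under the stated rules.
Filing on 8 September 2012 missed the 21 August 2012 deadline — the action is time-barred.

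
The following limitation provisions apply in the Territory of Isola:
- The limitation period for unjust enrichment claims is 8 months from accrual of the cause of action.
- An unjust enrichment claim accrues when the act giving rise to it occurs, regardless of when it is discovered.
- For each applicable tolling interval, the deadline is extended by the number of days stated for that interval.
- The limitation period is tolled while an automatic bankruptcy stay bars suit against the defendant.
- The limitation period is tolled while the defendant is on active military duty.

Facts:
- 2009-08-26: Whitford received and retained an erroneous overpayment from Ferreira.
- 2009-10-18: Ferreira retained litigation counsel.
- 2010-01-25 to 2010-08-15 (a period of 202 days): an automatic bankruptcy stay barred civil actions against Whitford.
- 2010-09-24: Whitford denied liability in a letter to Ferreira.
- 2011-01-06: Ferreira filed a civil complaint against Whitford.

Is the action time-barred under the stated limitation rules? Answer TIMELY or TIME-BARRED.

TIME-BARRED

The cause of action accrued on 2009-08-26, the date of the act.
Adding the 8 months base period to 2009-08-26 gives a deadline of 2010-04-26, before any tolling.
The automatic bankruptcy stay from 2010-01-25 to 2010-08-15 tolled the period for 202 days, extending the deadline to 2010-11-14.
The other events in the timeline have no effect on the limitation period under the stated rules.
Filing on 2011-01-06 missed the 2010-11-14 deadline — the action is time-barred.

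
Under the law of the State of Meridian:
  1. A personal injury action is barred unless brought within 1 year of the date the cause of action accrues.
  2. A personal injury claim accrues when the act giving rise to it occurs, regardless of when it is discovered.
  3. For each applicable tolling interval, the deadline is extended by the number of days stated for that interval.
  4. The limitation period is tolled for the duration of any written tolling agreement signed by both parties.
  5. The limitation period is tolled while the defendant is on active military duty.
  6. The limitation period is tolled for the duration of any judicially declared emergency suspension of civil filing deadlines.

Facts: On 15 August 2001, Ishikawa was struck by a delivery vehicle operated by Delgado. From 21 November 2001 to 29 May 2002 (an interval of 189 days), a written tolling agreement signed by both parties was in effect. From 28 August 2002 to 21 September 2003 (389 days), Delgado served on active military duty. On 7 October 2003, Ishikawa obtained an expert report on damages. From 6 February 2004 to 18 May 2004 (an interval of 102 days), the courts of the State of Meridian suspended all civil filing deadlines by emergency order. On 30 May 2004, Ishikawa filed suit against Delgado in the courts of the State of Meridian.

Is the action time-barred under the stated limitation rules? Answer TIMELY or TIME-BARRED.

TIMELY

The limitation period began to run on 15 August 2001.
The untolled deadline — 1 year after 15 August 2001 — is 15 August 2002.
Because the written tolling agreement ran from 21 November 2001 to 29 May 2002, the deadline is extended by 189 days to 20 February 2003.
The period was tolled for 389 days by the defendant's active military service (28 August 2002 to 21 September 2003), pushing the deadline to 15 March 2004.
The period was tolled for 102 days by the emergency suspension of filing deadlines (6 February 2004 to 18 May 2004), pushing the deadline to 25 June 2004.
Nothing else in the chronology tolls or restarts the period.
Filing on 30 May 2004 beat the 25 June 2004 deadline — the action is timely.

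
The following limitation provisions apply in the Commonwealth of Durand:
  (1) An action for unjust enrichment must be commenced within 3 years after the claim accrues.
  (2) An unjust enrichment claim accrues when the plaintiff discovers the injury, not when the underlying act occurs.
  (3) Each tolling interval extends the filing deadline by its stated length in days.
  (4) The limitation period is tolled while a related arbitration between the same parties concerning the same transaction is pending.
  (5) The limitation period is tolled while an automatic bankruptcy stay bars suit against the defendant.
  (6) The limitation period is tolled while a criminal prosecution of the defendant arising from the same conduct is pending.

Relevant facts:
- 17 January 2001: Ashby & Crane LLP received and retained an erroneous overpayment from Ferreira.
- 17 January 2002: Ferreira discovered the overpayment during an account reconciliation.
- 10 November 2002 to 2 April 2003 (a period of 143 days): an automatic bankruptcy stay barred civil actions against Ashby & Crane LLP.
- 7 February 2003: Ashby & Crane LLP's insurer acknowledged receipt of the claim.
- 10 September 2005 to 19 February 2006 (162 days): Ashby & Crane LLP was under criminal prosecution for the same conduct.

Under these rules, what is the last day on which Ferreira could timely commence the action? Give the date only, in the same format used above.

9 June 2005

Under the discovery rule, the claim accrued on 17 January 2002, when Ferreira discovered the injury — not on the 17 January 2001 date of the underlying act.
3 years from 17 January 2002 is 17 January 2005.
Because the automatic bankruptcy stay ran from 10 November 2002 to 2 April 2003, the deadline is extended by 143 days to 9 June 2005.
The pending criminal prosecution starting 10 September 2005 came too late — the period had run on 9 June 2005 — and so does not extend the deadline.
Nothing else in the chronology tolls or restarts the period.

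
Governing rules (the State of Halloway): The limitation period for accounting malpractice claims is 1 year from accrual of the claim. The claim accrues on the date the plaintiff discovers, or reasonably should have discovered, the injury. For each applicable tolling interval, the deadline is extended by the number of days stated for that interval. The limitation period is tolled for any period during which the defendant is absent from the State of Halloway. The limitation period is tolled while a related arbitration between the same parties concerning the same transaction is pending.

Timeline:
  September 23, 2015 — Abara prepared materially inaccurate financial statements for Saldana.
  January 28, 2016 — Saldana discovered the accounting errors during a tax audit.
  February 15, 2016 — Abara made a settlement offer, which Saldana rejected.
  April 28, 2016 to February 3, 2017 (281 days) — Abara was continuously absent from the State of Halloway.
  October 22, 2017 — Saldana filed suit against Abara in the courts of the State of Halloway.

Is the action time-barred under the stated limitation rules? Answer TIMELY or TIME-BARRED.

Under the discovery rule, the claim accrued on January 28, 2016, when Saldana discovered the injury — not on the September 23, 2015 date of the underlying act.
1 year from January 28, 2016 is January 28, 2017.
Because the defendant's absence from the jurisdiction ran from April 28, 2016 to February 3, 2017, the deadline is extended by 281 days to November 5, 2017.
None of the other events listed affects the running of the period under the stated rules.
The October 22, 2017 filing precedes the November 5, 2017 deadline; the claim is timely.

TIMELY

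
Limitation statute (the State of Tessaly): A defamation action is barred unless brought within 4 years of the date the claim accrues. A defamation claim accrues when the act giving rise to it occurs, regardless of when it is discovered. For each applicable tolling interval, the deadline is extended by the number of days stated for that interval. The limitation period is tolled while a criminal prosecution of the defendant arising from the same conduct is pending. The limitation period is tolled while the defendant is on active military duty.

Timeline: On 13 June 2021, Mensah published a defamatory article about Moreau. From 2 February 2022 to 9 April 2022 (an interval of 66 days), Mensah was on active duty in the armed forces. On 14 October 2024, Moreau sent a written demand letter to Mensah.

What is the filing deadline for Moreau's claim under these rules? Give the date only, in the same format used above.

18 August 2025

The claim accrued on 13 June 2021, the date of the act.
4 years from 13 June 2021 is 13 June 2025.
Because the defendant's active military service ran from 2 February 2022 to 9 April 2022, the deadline is extended by 66 days to 18 August 2025.
The other events in the timeline have no effect on the limitation period under the stated rules.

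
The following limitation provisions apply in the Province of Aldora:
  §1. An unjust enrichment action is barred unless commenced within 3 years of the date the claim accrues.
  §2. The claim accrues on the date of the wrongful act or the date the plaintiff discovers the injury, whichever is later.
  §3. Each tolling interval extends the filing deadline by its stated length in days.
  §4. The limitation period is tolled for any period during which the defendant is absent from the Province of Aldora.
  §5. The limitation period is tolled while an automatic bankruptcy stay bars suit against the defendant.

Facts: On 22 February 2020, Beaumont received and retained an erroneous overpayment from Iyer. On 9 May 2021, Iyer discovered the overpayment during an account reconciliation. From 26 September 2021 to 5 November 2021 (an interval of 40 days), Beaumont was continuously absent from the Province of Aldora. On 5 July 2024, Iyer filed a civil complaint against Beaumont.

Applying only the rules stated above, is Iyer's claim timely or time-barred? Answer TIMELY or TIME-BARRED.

Taking the later of the act (22 February 2020) and discovery (9 May 2021), the claim accrued on 9 May 2021.
The untolled deadline — 3 years after 9 May 2021 — is 9 May 2024.
The defendant's absence from the jurisdiction from 26 September 2021 to 5 November 2021 tolled the period for 40 days, extending the deadline to 18 June 2024.
Filing on 5 July 2024 missed the 18 June 2024 deadline — the action is time-barred.

TIME-BARRED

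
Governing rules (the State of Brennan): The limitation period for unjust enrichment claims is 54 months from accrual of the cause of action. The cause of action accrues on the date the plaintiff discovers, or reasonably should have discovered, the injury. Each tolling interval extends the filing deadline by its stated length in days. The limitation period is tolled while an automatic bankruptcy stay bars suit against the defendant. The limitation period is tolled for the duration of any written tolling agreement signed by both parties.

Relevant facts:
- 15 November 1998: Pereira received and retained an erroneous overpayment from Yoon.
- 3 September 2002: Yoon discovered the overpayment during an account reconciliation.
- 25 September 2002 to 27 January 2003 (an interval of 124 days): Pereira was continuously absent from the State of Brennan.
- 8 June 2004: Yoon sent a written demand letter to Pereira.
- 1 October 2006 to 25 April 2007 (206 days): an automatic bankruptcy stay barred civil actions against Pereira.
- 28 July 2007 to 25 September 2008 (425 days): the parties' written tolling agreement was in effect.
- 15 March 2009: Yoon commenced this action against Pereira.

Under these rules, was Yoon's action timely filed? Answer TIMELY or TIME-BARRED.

TIME-BARRED

Accrual is tied to discovery, so the period began on 3 September 2002 rather than on 15 November 1998 when the act occurred.
Adding the 54 months base period to 3 September 2002 gives a deadline of 3 March 2007, before any tolling.
Because the automatic bankruptcy stay ran from 1 October 2006 to 25 April 2007, the deadline is extended by 206 days to 25 September 2007.
The period was tolled for 425 days by the written tolling agreement (28 July 2007 to 25 September 2008), pushing the deadline to 23 November 2008.
Although the defendant's absence ran from 25 September 2002 to 27 January 2003, the stated rules do not make that a tolling event, so it is disregarded.
Nothing else in the chronology tolls or restarts the period.
Yoon filed on 15 March 2009, after the 23 November 2008 deadline, so the action is time-barred.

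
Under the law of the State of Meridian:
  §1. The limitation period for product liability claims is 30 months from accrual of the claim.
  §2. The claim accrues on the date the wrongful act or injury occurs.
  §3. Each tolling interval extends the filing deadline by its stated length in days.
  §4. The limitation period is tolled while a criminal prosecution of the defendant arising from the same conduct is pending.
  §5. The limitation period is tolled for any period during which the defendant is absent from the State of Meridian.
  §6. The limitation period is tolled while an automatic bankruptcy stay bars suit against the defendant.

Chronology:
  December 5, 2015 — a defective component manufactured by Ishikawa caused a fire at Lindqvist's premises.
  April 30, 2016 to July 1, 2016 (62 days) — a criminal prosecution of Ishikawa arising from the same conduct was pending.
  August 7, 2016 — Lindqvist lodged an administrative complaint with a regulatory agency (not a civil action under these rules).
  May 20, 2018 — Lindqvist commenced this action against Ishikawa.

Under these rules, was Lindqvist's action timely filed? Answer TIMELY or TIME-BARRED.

The claim accrued on December 5, 2015, when the wrongful act occurred.
The untolled deadline — 30 months after December 5, 2015 — is June 5, 2018.
The pending criminal prosecution from April 30, 2016 to July 1, 2016 tolled the period for 62 days, extending the deadline to August 6, 2018.
The other events in the timeline have no effect on the limitation period under the stated rules.
Filing on May 20, 2018 beat the August 6, 2018 deadline — the action is timely.

TIMELY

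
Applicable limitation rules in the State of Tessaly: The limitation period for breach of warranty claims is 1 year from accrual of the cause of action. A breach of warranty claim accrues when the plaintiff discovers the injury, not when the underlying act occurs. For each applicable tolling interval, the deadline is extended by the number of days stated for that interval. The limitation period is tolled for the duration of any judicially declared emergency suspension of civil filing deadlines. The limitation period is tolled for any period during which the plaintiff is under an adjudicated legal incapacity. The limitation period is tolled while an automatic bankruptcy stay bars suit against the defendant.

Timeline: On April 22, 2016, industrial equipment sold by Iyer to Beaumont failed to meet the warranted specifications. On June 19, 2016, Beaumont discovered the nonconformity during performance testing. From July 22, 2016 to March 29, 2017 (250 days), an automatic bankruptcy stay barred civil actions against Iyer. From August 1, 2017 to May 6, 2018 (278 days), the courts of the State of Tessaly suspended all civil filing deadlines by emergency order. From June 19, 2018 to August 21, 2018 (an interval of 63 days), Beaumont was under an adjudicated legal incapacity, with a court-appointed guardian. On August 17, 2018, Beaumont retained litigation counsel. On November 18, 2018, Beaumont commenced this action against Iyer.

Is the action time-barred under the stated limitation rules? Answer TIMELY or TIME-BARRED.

TIMELY

Under the discovery rule, the claim accrued on June 19, 2016, when Beaumont discovered the injury — not on the April 22, 2016 date of the underlying act.
The untolled deadline — 1 year after June 19, 2016 — is June 19, 2017.
Because the automatic bankruptcy stay ran from July 22, 2016 to March 29, 2017, the deadline is extended by 250 days to February 24, 2018.
The period was tolled for 278 days by the emergency suspension of filing deadlines (August 1, 2017 to May 6, 2018), pushing the deadline to November 29, 2018.
Because the plaintiff's legal incapacity ran from June 19, 2018 to August 21, 2018, the deadline is extended by 63 days to January 31, 2019.
The other events in the timeline have no effect on the limitation period under the stated rules.
Filing on November 18, 2018 beat the January 31, 2019 deadline — the action is timely.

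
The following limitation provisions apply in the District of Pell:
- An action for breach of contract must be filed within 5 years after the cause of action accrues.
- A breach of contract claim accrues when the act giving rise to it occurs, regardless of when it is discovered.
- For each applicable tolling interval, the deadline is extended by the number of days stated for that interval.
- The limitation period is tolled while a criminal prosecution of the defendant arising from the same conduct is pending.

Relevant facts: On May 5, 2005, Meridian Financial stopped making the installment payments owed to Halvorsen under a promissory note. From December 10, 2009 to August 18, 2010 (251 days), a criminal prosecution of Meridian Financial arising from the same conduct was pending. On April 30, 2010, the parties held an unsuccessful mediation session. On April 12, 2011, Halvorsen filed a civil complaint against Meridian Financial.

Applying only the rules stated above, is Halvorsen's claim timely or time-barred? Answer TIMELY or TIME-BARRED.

TIME-BARRED

The claim accrued on May 5, 2005, when the wrongful act occurred.
Adding the 5 years base period to May 5, 2005 gives a deadline of May 5, 2010, before any tolling.
The period was tolled for 251 days by the pending criminal prosecution (December 10, 2009 to August 18, 2010), pushing the deadline to January 11, 2011.
None of the other events listed affects the running of the period under the stated rules.
Halvorsen filed on April 12, 2011, after the January 11, 2011 deadline, so the action is time-barred.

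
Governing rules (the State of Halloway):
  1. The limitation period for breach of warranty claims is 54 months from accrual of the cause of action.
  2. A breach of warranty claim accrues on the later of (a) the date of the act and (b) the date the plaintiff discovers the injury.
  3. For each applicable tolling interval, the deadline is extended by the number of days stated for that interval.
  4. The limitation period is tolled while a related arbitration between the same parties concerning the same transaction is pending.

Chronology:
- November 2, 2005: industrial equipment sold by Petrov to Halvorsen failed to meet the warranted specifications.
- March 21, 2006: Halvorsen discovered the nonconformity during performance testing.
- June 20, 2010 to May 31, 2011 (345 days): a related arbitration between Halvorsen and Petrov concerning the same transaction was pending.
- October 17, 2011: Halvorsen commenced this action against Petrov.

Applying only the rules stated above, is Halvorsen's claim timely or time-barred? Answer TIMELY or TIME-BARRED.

TIME-BARRED

Taking the later of the act (November 2, 2005) and discovery (March 21, 2006), the claim accrued on March 21, 2006.
54 months from March 21, 2006 is September 21, 2010.
The period was tolled for 345 days by the pending related arbitration (June 20, 2010 to May 31, 2011), pushing the deadline to September 1, 2011.
Filing on October 17, 2011 missed the September 1, 2011 deadline — the action is time-barred.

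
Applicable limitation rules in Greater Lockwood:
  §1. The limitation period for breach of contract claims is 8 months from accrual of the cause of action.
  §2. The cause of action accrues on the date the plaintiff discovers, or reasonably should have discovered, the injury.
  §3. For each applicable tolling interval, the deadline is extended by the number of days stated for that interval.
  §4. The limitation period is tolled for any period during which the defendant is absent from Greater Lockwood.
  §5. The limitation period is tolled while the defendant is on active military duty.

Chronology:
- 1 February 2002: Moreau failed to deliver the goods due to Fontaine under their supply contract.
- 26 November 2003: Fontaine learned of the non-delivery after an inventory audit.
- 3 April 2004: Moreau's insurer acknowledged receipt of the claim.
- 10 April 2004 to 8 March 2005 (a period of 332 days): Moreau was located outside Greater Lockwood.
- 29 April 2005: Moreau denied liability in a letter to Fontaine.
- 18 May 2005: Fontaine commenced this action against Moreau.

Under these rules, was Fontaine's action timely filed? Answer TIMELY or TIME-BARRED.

TIMELY

Accrual is tied to discovery, so the period began on 26 November 2003 rather than on 1 February 2002 when the act occurred.
Adding the 8 months base period to 26 November 2003 gives a deadline of 26 July 2004, before any tolling.
Because the defendant's absence from the jurisdiction ran from 10 April 2004 to 8 March 2005, the deadline is extended by 332 days to 23 June 2005.
The other events in the timeline have no effect on the limitation period under the stated rules.
Filing on 18 May 2005 beat the 23 June 2005 deadline — the action is timely.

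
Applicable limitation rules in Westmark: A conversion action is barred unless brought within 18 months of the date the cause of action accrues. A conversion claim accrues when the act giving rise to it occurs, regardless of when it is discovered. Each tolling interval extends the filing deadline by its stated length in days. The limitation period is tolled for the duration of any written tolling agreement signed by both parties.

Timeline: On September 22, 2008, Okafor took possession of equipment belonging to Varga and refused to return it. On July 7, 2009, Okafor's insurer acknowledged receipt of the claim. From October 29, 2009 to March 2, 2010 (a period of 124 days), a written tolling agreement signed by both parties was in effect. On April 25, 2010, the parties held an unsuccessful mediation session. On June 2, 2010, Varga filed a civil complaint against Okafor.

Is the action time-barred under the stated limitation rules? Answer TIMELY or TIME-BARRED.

TIMELY

The claim accrued on September 22, 2008, when the wrongful act occurred.
18 months from September 22, 2008 is March 22, 2010.
The written tolling agreement from October 29, 2009 to March 2, 2010 tolled the period for 124 days, extending the deadline to July 24, 2010.
Nothing else in the chronology tolls or restarts the period.
The June 2, 2010 filing precedes the July 24, 2010 deadline; the claim is timely.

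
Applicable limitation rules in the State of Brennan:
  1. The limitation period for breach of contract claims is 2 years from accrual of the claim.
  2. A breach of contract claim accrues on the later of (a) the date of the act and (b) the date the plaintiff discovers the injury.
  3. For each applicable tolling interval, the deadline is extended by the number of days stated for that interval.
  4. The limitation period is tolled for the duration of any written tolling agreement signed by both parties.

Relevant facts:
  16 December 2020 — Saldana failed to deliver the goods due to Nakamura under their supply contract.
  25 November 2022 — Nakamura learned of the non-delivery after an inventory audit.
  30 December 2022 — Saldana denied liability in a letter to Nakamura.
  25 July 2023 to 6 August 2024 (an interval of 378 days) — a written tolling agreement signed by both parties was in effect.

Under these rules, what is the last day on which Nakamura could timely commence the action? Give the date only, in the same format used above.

Taking the later of the act (16 December 2020) and discovery (25 November 2022), the claim accrued on 25 November 2022.
Adding the 2 years base period to 25 November 2022 gives a deadline of 25 November 2024, before any tolling.
The period was tolled for 378 days by the written tolling agreement (25 July 2023 to 6 August 2024), pushing the deadline to 8 December 2025.
Nothing else in the chronology tolls or restarts the period.

8 December 2025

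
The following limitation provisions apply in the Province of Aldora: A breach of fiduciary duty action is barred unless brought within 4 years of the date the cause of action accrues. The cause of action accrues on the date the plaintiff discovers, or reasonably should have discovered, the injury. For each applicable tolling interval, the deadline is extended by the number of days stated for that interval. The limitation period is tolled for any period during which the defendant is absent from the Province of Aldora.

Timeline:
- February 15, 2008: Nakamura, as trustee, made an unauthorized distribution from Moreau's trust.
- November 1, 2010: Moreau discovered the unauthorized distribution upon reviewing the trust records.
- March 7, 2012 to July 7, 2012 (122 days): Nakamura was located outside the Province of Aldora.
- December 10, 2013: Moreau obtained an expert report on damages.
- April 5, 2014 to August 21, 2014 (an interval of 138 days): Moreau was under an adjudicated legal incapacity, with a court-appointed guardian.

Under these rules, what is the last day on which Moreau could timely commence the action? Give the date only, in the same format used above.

March 3, 2015

Under the discovery rule, the claim accrued on November 1, 2010, when Moreau discovered the injury — not on the February 15, 2008 date of the underlying act.
4 years from November 1, 2010 is November 1, 2014.
The period was tolled for 122 days by the defendant's absence from the jurisdiction (March 7, 2012 to July 7, 2012), pushing the deadline to March 3, 2015.
No stated provision tolls the period for the plaintiff's incapacity, so the interval from April 5, 2014 to August 21, 2014 has no effect on the deadline.
The other events in the timeline have no effect on the limitation period under the stated rules.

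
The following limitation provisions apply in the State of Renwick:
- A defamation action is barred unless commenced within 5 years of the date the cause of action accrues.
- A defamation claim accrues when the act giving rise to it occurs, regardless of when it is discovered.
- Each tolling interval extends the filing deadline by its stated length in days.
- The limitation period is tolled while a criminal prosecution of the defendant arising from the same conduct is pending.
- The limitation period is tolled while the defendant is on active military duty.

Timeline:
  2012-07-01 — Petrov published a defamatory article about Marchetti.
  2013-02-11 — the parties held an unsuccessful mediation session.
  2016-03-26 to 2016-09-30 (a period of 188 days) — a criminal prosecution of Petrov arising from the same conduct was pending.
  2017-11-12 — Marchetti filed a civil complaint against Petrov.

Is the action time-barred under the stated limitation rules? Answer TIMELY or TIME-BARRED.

TIMELY

The claim accrued on 2012-07-01, when the wrongful act occurred.
Adding the 5 years base period to 2012-07-01 gives a deadline of 2017-07-01, before any tolling.
The pending criminal prosecution from 2016-03-26 to 2016-09-30 tolled the period for 188 days, extending the deadline to 2018-01-05.
Nothing else in the chronology tolls or restarts the period.
Filing on 2017-11-12 beat the 2018-01-05 deadline — the action is timely.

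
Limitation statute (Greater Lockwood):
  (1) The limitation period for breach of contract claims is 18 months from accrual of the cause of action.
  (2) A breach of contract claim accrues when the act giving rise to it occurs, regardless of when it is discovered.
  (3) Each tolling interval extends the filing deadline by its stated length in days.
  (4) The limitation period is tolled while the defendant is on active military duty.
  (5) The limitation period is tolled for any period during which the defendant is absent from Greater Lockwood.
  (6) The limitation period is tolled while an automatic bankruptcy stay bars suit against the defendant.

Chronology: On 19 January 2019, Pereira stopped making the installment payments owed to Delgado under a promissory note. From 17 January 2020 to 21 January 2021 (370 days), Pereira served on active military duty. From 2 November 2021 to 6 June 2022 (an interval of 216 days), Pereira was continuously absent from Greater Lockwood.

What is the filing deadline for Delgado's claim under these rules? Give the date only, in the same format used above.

The claim accrued on 19 January 2019, when the wrongful act occurred.
Adding the 18 months base period to 19 January 2019 gives a deadline of 19 July 2020, before any tolling.
The defendant's active military service from 17 January 2020 to 21 January 2021 tolled the period for 370 days, extending the deadline to 24 July 2021.
The defendant's absence from the jurisdiction from 2 November 2021 to 6 June 2022 began after the period had already run on 24 July 2021, so it has no tolling effect.

24 July 2021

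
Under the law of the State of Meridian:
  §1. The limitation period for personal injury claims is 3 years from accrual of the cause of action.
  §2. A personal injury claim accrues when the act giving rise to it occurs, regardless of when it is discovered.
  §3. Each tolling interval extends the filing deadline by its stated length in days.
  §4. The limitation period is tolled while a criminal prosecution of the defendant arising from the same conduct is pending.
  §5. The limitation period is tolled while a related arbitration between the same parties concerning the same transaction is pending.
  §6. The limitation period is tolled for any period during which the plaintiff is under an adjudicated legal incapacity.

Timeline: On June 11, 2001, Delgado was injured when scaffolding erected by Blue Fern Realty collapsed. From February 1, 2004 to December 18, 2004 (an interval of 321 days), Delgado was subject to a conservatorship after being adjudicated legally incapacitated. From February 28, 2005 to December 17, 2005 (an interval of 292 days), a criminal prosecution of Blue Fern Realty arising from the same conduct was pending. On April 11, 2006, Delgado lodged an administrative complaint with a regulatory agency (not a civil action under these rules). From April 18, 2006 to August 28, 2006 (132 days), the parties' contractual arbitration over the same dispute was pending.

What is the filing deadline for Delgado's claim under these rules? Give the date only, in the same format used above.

February 14, 2006

The cause of action accrued on June 11, 2001, the date of the act.
3 years from June 11, 2001 is June 11, 2004.
The period was tolled for 321 days by the plaintiff's legal incapacity (February 1, 2004 to December 18, 2004), pushing the deadline to April 28, 2005.
The period was tolled for 292 days by the pending criminal prosecution (February 28, 2005 to December 17, 2005), pushing the deadline to February 14, 2006.
The pending related arbitration from April 18, 2006 to August 28, 2006 began after the period had already run on February 14, 2006, so it has no tolling effect.
Nothing else in the chronology tolls or restarts the period.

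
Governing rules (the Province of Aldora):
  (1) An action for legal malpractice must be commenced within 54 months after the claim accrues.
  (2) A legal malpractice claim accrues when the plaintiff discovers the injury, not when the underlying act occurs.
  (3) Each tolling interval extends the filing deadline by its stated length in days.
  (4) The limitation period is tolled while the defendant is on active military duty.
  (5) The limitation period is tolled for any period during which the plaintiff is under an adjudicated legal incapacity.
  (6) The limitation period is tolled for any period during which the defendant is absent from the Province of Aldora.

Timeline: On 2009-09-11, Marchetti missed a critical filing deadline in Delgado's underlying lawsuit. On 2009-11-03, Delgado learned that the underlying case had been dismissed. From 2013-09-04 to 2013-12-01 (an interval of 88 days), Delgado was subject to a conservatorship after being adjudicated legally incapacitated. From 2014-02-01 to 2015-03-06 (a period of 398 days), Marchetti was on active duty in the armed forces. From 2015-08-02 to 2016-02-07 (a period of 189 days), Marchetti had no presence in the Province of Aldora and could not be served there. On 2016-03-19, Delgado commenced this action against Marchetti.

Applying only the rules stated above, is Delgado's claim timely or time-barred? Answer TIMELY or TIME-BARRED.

Accrual is tied to discovery, so the period began on 2009-11-03 rather than on 2009-09-11 when the act occurred.
54 months from 2009-11-03 is 2014-05-03.
Because the plaintiff's legal incapacity ran from 2013-09-04 to 2013-12-01, the deadline is extended by 88 days to 2014-07-30.
The defendant's active military service from 2014-02-01 to 2015-03-06 tolled the period for 398 days, extending the deadline to 2015-09-01.
The period was tolled for 189 days by the defendant's absence from the jurisdiction (2015-08-02 to 2016-02-07), pushing the deadline to 2016-03-08.
The 2016-03-19 filing falls after the 2016-03-08 deadline; the claim is time-barred.

TIME-BARRED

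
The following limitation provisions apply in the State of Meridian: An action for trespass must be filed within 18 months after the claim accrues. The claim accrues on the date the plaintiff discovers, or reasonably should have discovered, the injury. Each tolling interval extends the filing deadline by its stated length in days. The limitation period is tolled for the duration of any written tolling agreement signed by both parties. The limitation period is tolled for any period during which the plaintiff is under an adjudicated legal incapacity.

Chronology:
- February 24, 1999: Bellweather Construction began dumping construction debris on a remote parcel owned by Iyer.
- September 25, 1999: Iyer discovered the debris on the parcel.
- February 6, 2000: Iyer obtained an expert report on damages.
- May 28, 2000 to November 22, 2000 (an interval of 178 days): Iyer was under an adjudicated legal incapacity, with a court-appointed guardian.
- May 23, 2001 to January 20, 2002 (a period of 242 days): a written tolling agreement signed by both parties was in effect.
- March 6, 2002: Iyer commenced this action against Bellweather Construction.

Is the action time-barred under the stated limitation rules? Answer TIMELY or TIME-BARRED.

Under the discovery rule, the claim accrued on September 25, 1999, when Iyer discovered the injury — not on the February 24, 1999 date of the underlying act.
Adding the 18 months base period to September 25, 1999 gives a deadline of March 25, 2001, before any tolling.
The period was tolled for 178 days by the plaintiff's legal incapacity (May 28, 2000 to November 22, 2000), pushing the deadline to September 19, 2001.
Because the written tolling agreement ran from May 23, 2001 to January 20, 2002, the deadline is extended by 242 days to May 19, 2002.
The other events in the timeline have no effect on the limitation period under the stated rules.
Filing on March 6, 2002 beat the May 19, 2002 deadline — the action is timely.

TIMELY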